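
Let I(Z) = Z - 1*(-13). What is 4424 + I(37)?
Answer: 4474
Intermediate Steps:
I(Z) = 13 + Z (I(Z) = Z + 13 = 13 + Z)
4424 + I(37) = 4424 + (13 + 37) = 4424 + 50 = 4474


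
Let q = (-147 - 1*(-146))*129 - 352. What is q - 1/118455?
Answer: -56976856/118455 ≈ -481.00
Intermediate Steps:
q = -481 (q = (-147 + 146)*129 - 352 = -1*129 - 352 = -129 - 352 = -481)
q - 1/118455 = -481 - 1/118455 = -56976856/118455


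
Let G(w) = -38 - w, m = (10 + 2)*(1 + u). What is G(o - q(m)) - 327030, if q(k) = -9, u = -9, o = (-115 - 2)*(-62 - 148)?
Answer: -351647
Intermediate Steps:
o = 24570 (o = -117*(-210) = 24570)
m = -96 (m = (10 + 2)*(1 - 9) = 12*(-8) = -96)
G(o - q(m)) - 327030 = (-38 - (24570 - 1*(-9))) - 327030 = (-38 - (24570 + 9)) - 327030 = (-38 - 1*24579) - 327030 = (-38 - 24579) - 327030 = -24617 - 327030 = -351647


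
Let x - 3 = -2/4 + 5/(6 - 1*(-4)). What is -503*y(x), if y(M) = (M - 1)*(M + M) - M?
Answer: -4527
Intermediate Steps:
x = 3 (x = 3 + (-2/4 + 5/(6 - 1*(-4))) = 3 + (-2*¼ + 5/(6 + 4)) = 3 + (-½ + 5/10) = 3 + (-½ + 5*(⅒)) = 3 + (-½ + ½) = 3 + 0 = 3)
y(M) = -M + 2*M*(-1 + M) (y(M) = (-1 + M)*(2*M) - M = 2*M*(-1 + M) - M = -M + 2*M*(-1 + M))
-503*y(x) = -1509*(-3 + 2*3) = -1509*(-3 + 6) = -1509*3 = -503*9 = -4527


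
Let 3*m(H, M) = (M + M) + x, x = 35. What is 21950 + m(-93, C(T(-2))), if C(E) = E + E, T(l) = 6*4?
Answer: 65981/3 ≈ 21994.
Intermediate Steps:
T(l) = 24
C(E) = 2*E
m(H, M) = 35/3 + 2*M/3 (m(H, M) = ((M + M) + 35)/3 = (2*M + 35)/3 = (35 + 2*M)/3 = 35/3 + 2*M/3)
21950 + m(-93, C(T(-2))) = 21950 + (35/3 + 2*(2*24)/3) = 21950 + (35/3 + (2/3)*48) = 21950 + (35/3 + 32) = 21950 + 131/3 = 65981/3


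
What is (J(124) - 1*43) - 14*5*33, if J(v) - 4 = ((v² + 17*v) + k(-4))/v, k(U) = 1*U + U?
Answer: -68450/31 ≈ -2208.1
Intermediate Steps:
k(U) = 2*U (k(U) = U + U = 2*U)
J(v) = 4 + (-8 + v² + 17*v)/v (J(v) = 4 + ((v² + 17*v) + 2*(-4))/v = 4 + ((v² + 17*v) - 8)/v = 4 + (-8 + v² + 17*v)/v)
(J(124) - 1*43) - 14*5*33 = ((21 + 124 - 8/124) - 1*43) - 14*5*33 = ((21 + 124 - 8*1/124) - 43) - 70*33 = ((21 + 124 - 2/31) - 43) - 1*2310 = (4493/31 - 43) - 2310 = 3160/31 - 2310 = -68450/31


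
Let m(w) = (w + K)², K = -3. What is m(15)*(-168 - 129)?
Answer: -42768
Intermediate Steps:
m(w) = (-3 + w)² (m(w) = (w - 3)² = (-3 + w)²)
m(15)*(-168 - 129) = (-3 + 15)²*(-168 - 129) = 12²*(-297) = 144*(-297) = -42768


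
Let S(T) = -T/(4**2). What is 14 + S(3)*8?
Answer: 25/2 ≈ 12.500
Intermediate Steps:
S(T) = -T/16
14 + S(3)*8 = 14 - 1/16*3*8 = 14 - 3/16*8 = 14 - 3/2 = 25/2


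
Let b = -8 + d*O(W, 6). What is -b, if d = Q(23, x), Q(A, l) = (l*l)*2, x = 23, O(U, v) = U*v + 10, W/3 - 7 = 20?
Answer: -524760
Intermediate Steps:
W = 81 (W = 21 + 3*20 = 21 + 60 = 81)
O(U, v) = 10 + U*v
Q(A, l) = 2*l² (Q(A, l) = l²*2 = 2*l²)
d = 1058 (d = 2*23² = 2*529 = 1058)
b = 524760 (b = -8 + 1058*(10 + 81*6) = -8 + 1058*(10 + 486) = -8 + 1058*496 = -8 + 524768 = 524760)
-b = -1*524760 = -524760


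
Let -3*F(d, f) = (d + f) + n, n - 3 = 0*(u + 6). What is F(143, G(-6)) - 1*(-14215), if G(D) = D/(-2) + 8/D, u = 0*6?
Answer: 127492/9 ≈ 14166.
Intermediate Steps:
u = 0
G(D) = 8/D - D/2 (G(D) = D*(-1/2) + 8/D = -D/2 + 8/D = 8/D - D/2)
n = 3 (n = 3 + 0*(0 + 6) = 3 + 0*6 = 3 + 0 = 3)
F(d, f) = -1 - d/3 - f/3 (F(d, f) = -((d + f) + 3)/3 = -(3 + d + f)/3 = -1 - d/3 - f/3)
F(143, G(-6)) - 1*(-14215) = (-1 - 1/3*143 - (8/(-6) - 1/2*(-6))/3) - 1*(-14215) = (-1 - 143/3 - (8*(-1/6) + 3)/3) + 14215 = (-1 - 143/3 - (-4/3 + 3)/3) + 14215 = (-1 - 143/3 - 1/3*5/3) + 14215 = (-1 - 143/3 - 5/9) + 14215 = -443/9 + 14215 = 127492/9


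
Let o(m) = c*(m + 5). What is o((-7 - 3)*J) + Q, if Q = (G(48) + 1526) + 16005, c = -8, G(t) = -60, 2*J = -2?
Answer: 17351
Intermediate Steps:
J = -1 (J = (½)*(-2) = -1)
o(m) = -40 - 8*m (o(m) = -8*(m + 5) = -8*(5 + m) = -40 - 8*m)
Q = 17471 (Q = (-60 + 1526) + 16005 = 1466 + 16005 = 17471)
o((-7 - 3)*J) + Q = (-40 - 8*(-7 - 3)*(-1)) + 17471 = (-40 - (-80)*(-1)) + 17471 = (-40 - 8*10) + 17471 = (-40 - 80) + 17471 = -120 + 17471 = 17351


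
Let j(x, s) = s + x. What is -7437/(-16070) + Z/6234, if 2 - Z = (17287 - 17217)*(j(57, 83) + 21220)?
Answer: -11990734801/50090190 ≈ -239.38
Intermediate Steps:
Z = -1495198 (Z = 2 - (17287 - 17217)*((83 + 57) + 21220) = 2 - 70*(140 + 21220) = 2 - 70*21360 = 2 - 1*1495200 = 2 - 1495200 = -1495198)
-7437/(-16070) + Z/6234 = -7437/(-16070) - 1495198/6234 = -7437*(-1/16070) - 1495198*1/6234 = 7437/16070 - 747599/3117 = -11990734801/50090190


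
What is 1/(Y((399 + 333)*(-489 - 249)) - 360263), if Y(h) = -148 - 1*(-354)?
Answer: -1/360057 ≈ -2.7773e-6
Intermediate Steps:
Y(h) = 206 (Y(h) = -148 + 354 = 206)
1/(Y((399 + 333)*(-489 - 249)) - 360263) = 1/(206 - 360263) = 1/(-360057) = -1/360057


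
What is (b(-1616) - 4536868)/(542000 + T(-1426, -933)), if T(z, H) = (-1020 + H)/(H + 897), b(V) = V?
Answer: -2017104/240913 ≈ -8.3727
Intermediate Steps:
T(z, H) = (-1020 + H)/(897 + H)
(b(-1616) - 4536868)/(542000 + T(-1426, -933)) = (-1616 - 4536868)/(542000 + (-1020 - 933)/(897 - 933)) = -4538484/(542000 - 1953/(-36)) = -4538484/(542000 - 1/36*(-1953)) = -4538484/(542000 + 217/4) = -4538484/2168217/4 = -4538484*4/2168217 = -2017104/240913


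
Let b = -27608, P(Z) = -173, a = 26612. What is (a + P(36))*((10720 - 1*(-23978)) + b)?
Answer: 187452510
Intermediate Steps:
(a + P(36))*((10720 - 1*(-23978)) + b) = (26612 - 173)*((10720 - 1*(-23978)) - 27608) = 26439*((10720 + 23978) - 27608) = 26439*(34698 - 27608) = 26439*7090 = 187452510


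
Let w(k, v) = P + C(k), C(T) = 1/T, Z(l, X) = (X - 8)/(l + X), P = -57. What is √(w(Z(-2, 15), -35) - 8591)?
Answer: I*√423661/7 ≈ 92.985*I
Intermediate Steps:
Z(l, X) = (-8 + X)/(X + l)
w(k, v) = -57 + 1/k
√(w(Z(-2, 15), -35) - 8591) = √((-57 + 1/((-8 + 15)/(15 - 2))) - 8591) = √((-57 + 1/(7/13)) - 8591) = √((-57 + 13/7) - 8591) = √(-386/7 - 8591) = √(-60523/7) = I*√423661/7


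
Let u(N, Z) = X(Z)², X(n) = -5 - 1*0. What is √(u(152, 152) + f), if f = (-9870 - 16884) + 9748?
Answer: I*√16981 ≈ 130.31*I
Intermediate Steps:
X(n) = -5 (X(n) = -5 + 0 = -5)
u(N, Z) = 25 (u(N, Z) = (-5)² = 25)
f = -17006 (f = -26754 + 9748 = -17006)
√(u(152, 152) + f) = √(25 - 17006) = √(-16981) = I*√16981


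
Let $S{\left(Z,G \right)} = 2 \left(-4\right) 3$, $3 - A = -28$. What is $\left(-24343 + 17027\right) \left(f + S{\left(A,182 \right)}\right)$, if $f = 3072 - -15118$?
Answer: $-132902456$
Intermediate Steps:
$A = 31$ ($A = 3 - -28 = 3 + 28 = 31$)
$f = 18190$ ($f = 3072 + 15118 = 18190$)
$S{\left(Z,G \right)} = -24$ ($S{\left(Z,G \right)} = \left(-8\right) 3 = -24$)
$\left(-24343 + 17027\right) \left(f + S{\left(A,182 \right)}\right) = \left(-24343 + 17027\right) \left(18190 - 24\right) = \left(-7316\right) 18166 = -132902456$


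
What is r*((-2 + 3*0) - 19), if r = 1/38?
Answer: -21/38 ≈ -0.55263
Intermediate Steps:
r = 1/38 ≈ 0.026316
r*((-2 + 3*0) - 19) = ((-2 + 3*0) - 19)/38 = ((-2 + 0) - 19)/38 = (-2 - 19)/38 = (1/38)*(-21) = -21/38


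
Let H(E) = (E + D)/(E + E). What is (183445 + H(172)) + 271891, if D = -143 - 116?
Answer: 156635497/344 ≈ 4.5534e+5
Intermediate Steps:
D = -259
H(E) = (-259 + E)/(2*E) (H(E) = (E - 259)/(E + E) = (-259 + E)/((2*E)) = (-259 + E)*(1/(2*E)) = (-259 + E)/(2*E))
(183445 + H(172)) + 271891 = (183445 + (½)*(-259 + 172)/172) + 271891 = (183445 + (½)*(1/172)*(-87)) + 271891 = (183445 - 87/344) + 271891 = 63104993/344 + 271891 = 156635497/344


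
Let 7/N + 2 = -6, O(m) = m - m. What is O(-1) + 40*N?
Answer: -35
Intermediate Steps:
O(m) = 0
N = -7/8 (N = 7/(-2 - 6) = 7/(-8) = 7*(-⅛) = -7/8 ≈ -0.87500)
O(-1) + 40*N = 0 + 40*(-7/8) = 0 - 35 = -35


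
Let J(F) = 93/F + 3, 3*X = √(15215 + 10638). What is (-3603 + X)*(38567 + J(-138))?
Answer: -6392402967/46 + 1774189*√25853/138 ≈ -1.3690e+8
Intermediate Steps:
X = √25853/3 (X = √(15215 + 10638)/3 = √25853/3 ≈ 53.596)
J(F) = 3 + 93/F
(-3603 + X)*(38567 + J(-138)) = (-3603 + √25853/3)*(38567 + (3 + 93/(-138))) = (-3603 + √25853/3)*(38567 + (3 + 93*(-1/138))) = (-3603 + √25853/3)*(38567 + (3 - 31/46)) = (-3603 + √25853/3)*(38567 + 107/46) = (-3603 + √25853/3)*(1774189/46) = -6392402967/46 + 1774189*√25853/138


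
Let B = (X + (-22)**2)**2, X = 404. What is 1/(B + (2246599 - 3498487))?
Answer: -1/463344 ≈ -2.1582e-6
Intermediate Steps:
B = 788544 (B = (404 + (-22)**2)**2 = (404 + 484)**2 = 888**2 = 788544)
1/(B + (2246599 - 3498487)) = 1/(788544 + (2246599 - 3498487)) = 1/(788544 - 1251888) = 1/(-463344) = -1/463344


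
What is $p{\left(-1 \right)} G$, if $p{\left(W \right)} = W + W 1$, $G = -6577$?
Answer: $13154$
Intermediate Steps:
$p{\left(W \right)} = 2 W$ ($p{\left(W \right)} = W + W = 2 W$)
$p{\left(-1 \right)} G = 2 \left(-1\right) \left(-6577\right) = \left(-2\right) \left(-6577\right) = 13154$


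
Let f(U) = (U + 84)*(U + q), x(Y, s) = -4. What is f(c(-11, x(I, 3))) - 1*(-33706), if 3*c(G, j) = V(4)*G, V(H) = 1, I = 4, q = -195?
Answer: 159718/9 ≈ 17746.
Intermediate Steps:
c(G, j) = G/3 (c(G, j) = (1*G)/3 = G/3)
f(U) = (-195 + U)*(84 + U) (f(U) = (U + 84)*(U - 195) = (84 + U)*(-195 + U) = (-195 + U)*(84 + U))
f(c(-11, x(I, 3))) - 1*(-33706) = (-16380 + ((⅓)*(-11))² - 37*(-11)) - 1*(-33706) = (-16380 + (-11/3)² - 111*(-11/3)) + 33706 = (-16380 + 121/9 + 407) + 33706 = -143636/9 + 33706 = 159718/9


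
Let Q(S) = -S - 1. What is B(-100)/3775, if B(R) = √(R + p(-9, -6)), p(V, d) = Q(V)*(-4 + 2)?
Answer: 2*I*√29/3775 ≈ 0.0028531*I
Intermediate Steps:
Q(S) = -1 - S
p(V, d) = 2 + 2*V (p(V, d) = (-1 - V)*(-4 + 2) = (-1 - V)*(-2) = 2 + 2*V)
B(R) = √(-16 + R) (B(R) = √(R + (2 + 2*(-9))) = √(R + (2 - 18)) = √(R - 16) = √(-16 + R))
B(-100)/3775 = √(-16 - 100)/3775 = √(-116)*(1/3775) = (2*I*√29)*(1/3775) = 2*I*√29/3775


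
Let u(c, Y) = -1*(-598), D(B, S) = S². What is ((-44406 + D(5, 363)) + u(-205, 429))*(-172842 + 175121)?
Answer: 200463119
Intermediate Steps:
u(c, Y) = 598
((-44406 + D(5, 363)) + u(-205, 429))*(-172842 + 175121) = ((-44406 + 363²) + 598)*(-172842 + 175121) = ((-44406 + 131769) + 598)*2279 = (87363 + 598)*2279 = 87961*2279 = 200463119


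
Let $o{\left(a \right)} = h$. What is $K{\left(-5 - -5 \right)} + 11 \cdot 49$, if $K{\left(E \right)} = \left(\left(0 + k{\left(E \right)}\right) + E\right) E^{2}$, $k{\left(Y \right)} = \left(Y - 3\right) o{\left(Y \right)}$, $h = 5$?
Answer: $539$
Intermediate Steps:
$o{\left(a \right)} = 5$
$k{\left(Y \right)} = -15 + 5 Y$ ($k{\left(Y \right)} = \left(Y - 3\right) 5 = \left(-3 + Y\right) 5 = -15 + 5 Y$)
$K{\left(E \right)} = E^{2} \left(-15 + 6 E\right)$ ($K{\left(E \right)} = \left(\left(0 + \left(-15 + 5 E\right)\right) + E\right) E^{2} = \left(\left(-15 + 5 E\right) + E\right) E^{2} = \left(-15 + 6 E\right) E^{2} = E^{2} \left(-15 + 6 E\right)$)
$K{\left(-5 - -5 \right)} + 11 \cdot 49 = \left(-5 - -5\right)^{2} \left(-15 + 6 \left(-5 - -5\right)\right) + 11 \cdot 49 = \left(-5 + 5\right)^{2} \left(-15 + 6 \left(-5 + 5\right)\right) + 539 = 0^{2} \left(-15 + 6 \cdot 0\right) + 539 = 0 \left(-15 + 0\right) + 539 = 0 \left(-15\right) + 539 = 0 + 539 = 539$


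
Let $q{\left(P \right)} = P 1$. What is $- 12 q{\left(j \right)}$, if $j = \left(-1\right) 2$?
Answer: $24$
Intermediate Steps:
$j = -2$
$q{\left(P \right)} = P$
$- 12 q{\left(j \right)} = \left(-12\right) \left(-2\right) = 24$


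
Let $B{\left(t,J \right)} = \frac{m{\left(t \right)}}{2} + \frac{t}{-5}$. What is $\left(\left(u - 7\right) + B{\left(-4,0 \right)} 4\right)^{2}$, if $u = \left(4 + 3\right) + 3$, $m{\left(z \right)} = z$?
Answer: $\frac{81}{25} \approx 3.24$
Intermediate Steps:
$u = 10$ ($u = 7 + 3 = 10$)
$B{\left(t,J \right)} = \frac{3 t}{10}$ ($B{\left(t,J \right)} = \frac{t}{2} + \frac{t}{-5} = t \frac{1}{2} + t \left(- \frac{1}{5}\right) = \frac{t}{2} - \frac{t}{5} = \frac{3 t}{10}$)
$\left(\left(u - 7\right) + B{\left(-4,0 \right)} 4\right)^{2} = \left(\left(10 - 7\right) + \frac{3}{10} \left(-4\right) 4\right)^{2} = \left(3 - \frac{24}{5}\right)^{2} = \left(- \frac{9}{5}\right)^{2} = \frac{81}{25}$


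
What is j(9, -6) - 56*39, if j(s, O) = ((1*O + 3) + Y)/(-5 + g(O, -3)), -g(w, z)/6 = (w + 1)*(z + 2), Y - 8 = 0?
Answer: -15289/7 ≈ -2184.1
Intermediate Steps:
Y = 8 (Y = 8 + 0 = 8)
g(w, z) = -6*(1 + w)*(2 + z) (g(w, z) = -6*(w + 1)*(z + 2) = -6*(1 + w)*(2 + z))
j(s, O) = (11 + O)/(1 + 6*O) (j(s, O) = ((1*O + 3) + 8)/(-5 + (-12 - 12*O - 6*(-3) - 6*O*(-3))) = ((O + 3) + 8)/(-5 + (-12 - 12*O + 18 + 18*O)) = ((3 + O) + 8)/(-5 + (6 + 6*O)) = (11 + O)/(1 + 6*O))
j(9, -6) - 56*39 = (11 - 6)/(1 + 6*(-6)) - 56*39 = 5/(1 - 36) - 2184 = 5/(-35) - 2184 = -1/35*5 - 2184 = -⅐ - 2184 = -15289/7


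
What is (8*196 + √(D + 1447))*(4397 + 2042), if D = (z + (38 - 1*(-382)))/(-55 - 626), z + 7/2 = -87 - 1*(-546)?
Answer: 10096352 + 6439*√2681863806/1362 ≈ 1.0341e+7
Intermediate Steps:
z = 911/2 (z = -7/2 + (-87 - 1*(-546)) = -7/2 + (-87 + 546) = -7/2 + 459 = 911/2 ≈ 455.50)
D = -1751/1362 (D = (911/2 + (38 - 1*(-382)))/(-55 - 626) = (911/2 + (38 + 382))/(-681) = (911/2 + 420)*(-1/681) = (1751/2)*(-1/681) = -1751/1362 ≈ -1.2856)
(8*196 + √(D + 1447))*(4397 + 2042) = (8*196 + √(-1751/1362 + 1447))*(4397 + 2042) = (1568 + √(1969063/1362))*6439 = (1568 + √2681863806/1362)*6439 = 10096352 + 6439*√2681863806/1362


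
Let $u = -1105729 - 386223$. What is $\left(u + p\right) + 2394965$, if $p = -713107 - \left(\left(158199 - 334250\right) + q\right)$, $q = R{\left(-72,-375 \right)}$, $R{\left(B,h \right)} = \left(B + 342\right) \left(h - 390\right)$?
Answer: $572507$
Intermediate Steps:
$R{\left(B,h \right)} = \left(-390 + h\right) \left(342 + B\right)$ ($R{\left(B,h \right)} = \left(342 + B\right) \left(-390 + h\right) = \left(-390 + h\right) \left(342 + B\right)$)
$q = -206550$ ($q = -133380 - -28080 + 342 \left(-375\right) - -27000 = -133380 + 28080 - 128250 + 27000 = -206550$)
$p = -330506$ ($p = -713107 - \left(\left(158199 - 334250\right) - 206550\right) = -713107 - \left(-176051 - 206550\right) = -713107 - -382601 = -713107 + 382601 = -330506$)
$u = -1491952$
$\left(u + p\right) + 2394965 = \left(-1491952 - 330506\right) + 2394965 = -1822458 + 2394965 = 572507$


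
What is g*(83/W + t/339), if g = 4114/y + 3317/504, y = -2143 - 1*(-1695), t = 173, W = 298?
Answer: -417979295/203660352 ≈ -2.0523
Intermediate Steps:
y = -448 (y = -2143 + 1695 = -448)
g = -5245/2016 (g = 4114/(-448) + 3317/504 = 4114*(-1/448) + 3317*(1/504) = -2057/224 + 3317/504 = -5245/2016 ≈ -2.6017)
g*(83/W + t/339) = -5245*(83/298 + 173/339)/2016 = -5245/2016*79691/101022 = -417979295/203660352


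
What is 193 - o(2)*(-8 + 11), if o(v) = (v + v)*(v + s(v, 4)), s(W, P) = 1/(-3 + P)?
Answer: 157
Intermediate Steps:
o(v) = 2*v*(1 + v) (o(v) = (v + v)*(v + 1/(-3 + 4)) = (2*v)*(v + 1/1) = (2*v)*(v + 1) = (2*v)*(1 + v) = 2*v*(1 + v))
193 - o(2)*(-8 + 11) = 193 - 2*2*(1 + 2)*(-8 + 11) = 193 - 2*2*3*3 = 193 - 12*3 = 193 - 1*36 = 193 - 36 = 157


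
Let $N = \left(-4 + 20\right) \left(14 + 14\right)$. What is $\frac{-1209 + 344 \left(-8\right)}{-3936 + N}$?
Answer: $\frac{3961}{3488} \approx 1.1356$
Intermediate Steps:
$N = 448$ ($N = 16 \cdot 28 = 448$)
$\frac{-1209 + 344 \left(-8\right)}{-3936 + N} = \frac{-1209 + 344 \left(-8\right)}{-3936 + 448} = \frac{-1209 - 2752}{-3488} = \left(-3961\right) \left(- \frac{1}{3488}\right) = \frac{3961}{3488}$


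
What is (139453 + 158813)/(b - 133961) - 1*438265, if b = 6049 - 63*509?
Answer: -70113494701/159979 ≈ -4.3827e+5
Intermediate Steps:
b = -26018 (b = 6049 - 1*32067 = 6049 - 32067 = -26018)
(139453 + 158813)/(b - 133961) - 1*438265 = (139453 + 158813)/(-26018 - 133961) - 1*438265 = 298266/(-159979) - 438265 = 298266*(-1/159979) - 438265 = -298266/159979 - 438265 = -70113494701/159979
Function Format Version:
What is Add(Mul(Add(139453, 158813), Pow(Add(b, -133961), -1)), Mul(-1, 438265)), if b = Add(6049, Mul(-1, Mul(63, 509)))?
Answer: Rational(-70113494701, 159979) ≈ -4.3827e+5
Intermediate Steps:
b = -26018 (b = Add(6049, Mul(-1, 32067)) = Add(6049, -32067) = -26018)
Add(Mul(Add(139453, 158813), Pow(Add(b, -133961), -1)), Mul(-1, 438265)) = Add(Mul(Add(139453, 158813), Pow(Add(-26018, -133961), -1)), Mul(-1, 438265)) = Add(Mul(298266, Pow(-159979, -1)), -438265) = Add(Mul(298266, Rational(-1, 159979)), -438265) = Add(Rational(-298266, 159979), -438265) = Rational(-70113494701, 159979)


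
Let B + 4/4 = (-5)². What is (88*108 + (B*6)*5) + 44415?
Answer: 54639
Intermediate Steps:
B = 24 (B = -1 + (-5)² = -1 + 25 = 24)
(88*108 + (B*6)*5) + 44415 = (88*108 + (24*6)*5) + 44415 = (9504 + 144*5) + 44415 = (9504 + 720) + 44415 = 10224 + 44415 = 54639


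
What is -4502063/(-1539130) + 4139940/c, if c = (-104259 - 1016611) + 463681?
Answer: -1137733190431/337166435190 ≈ -3.3744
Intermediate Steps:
c = -657189 (c = -1120870 + 463681 = -657189)
-4502063/(-1539130) + 4139940/c = -4502063/(-1539130) + 4139940/(-657189) = -4502063*(-1/1539130) + 4139940*(-1/657189) = 4502063/1539130 - 1379980/219063 = -1137733190431/337166435190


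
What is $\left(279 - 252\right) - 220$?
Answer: $-193$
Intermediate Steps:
$\left(279 - 252\right) - 220 = 27 - 220 = -193$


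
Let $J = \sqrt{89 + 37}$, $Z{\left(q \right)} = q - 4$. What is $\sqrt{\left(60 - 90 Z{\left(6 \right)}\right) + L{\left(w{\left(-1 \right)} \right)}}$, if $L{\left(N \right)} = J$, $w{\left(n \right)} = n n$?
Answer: $\sqrt{-120 + 3 \sqrt{14}} \approx 10.43 i$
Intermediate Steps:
$Z{\left(q \right)} = -4 + q$
$w{\left(n \right)} = n^{2}$
$J = 3 \sqrt{14}$ ($J = \sqrt{126} = 3 \sqrt{14} \approx 11.225$)
$L{\left(N \right)} = 3 \sqrt{14}$
$\sqrt{\left(60 - 90 Z{\left(6 \right)}\right) + L{\left(w{\left(-1 \right)} \right)}} = \sqrt{\left(60 - 90 \left(-4 + 6\right)\right) + 3 \sqrt{14}} = \sqrt{\left(60 - 180\right) + 3 \sqrt{14}} = \sqrt{-120 + 3 \sqrt{14}}$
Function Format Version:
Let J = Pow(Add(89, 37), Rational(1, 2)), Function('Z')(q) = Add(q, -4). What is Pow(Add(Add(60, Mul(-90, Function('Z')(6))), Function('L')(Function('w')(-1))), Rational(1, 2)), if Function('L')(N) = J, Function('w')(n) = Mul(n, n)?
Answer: Pow(Add(-120, Mul(3, Pow(14, Rational(1, 2)))), Rational(1, 2)) ≈ Mul(10.430, I)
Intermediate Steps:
Function('Z')(q) = Add(-4, q)
Function('w')(n) = Pow(n, 2)
J = Mul(3, Pow(14, Rational(1, 2))) (J = Pow(126, Rational(1, 2)) = Mul(3, Pow(14, Rational(1, 2))) ≈ 11.225)
Function('L')(N) = Mul(3, Pow(14, Rational(1, 2)))
Pow(Add(Add(60, Mul(-90, Function('Z')(6))), Function('L')(Function('w')(-1))), Rational(1, 2)) = Pow(Add(Add(60, Mul(-90, Add(-4, 6))), Mul(3, Pow(14, Rational(1, 2)))), Rational(1, 2)) = Pow(Add(Add(60, Mul(-90, 2)), Mul(3, Pow(14, Rational(1, 2)))), Rational(1, 2)) = Pow(Add(Add(60, -180), Mul(3, Pow(14, Rational(1, 2)))), Rational(1, 2)) = Pow(Add(-120, Mul(3, Pow(14, Rational(1, 2)))), Rational(1, 2))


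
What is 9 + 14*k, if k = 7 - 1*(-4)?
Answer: 163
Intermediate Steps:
k = 11 (k = 7 + 4 = 11)
9 + 14*k = 9 + 14*11 = 9 + 154 = 163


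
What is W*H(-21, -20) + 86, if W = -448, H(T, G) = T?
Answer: 9494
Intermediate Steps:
W*H(-21, -20) + 86 = -448*(-21) + 86 = 9408 + 86 = 9494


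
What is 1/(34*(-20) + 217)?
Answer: -1/463 ≈ -0.0021598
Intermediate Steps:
1/(34*(-20) + 217) = 1/(-680 + 217) = 1/(-463) = -1/463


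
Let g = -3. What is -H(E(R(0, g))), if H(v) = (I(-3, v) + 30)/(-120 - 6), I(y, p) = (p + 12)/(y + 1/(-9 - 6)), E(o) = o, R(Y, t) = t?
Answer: 415/1932 ≈ 0.21480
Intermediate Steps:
I(y, p) = (12 + p)/(-1/15 + y) (I(y, p) = (12 + p)/(y + 1/(-15)) = (12 + p)/(y - 1/15) = (12 + p)/(-1/15 + y))
H(v) = -100/483 + 5*v/1932 (H(v) = (15*(12 + v)/(-1 + 15*(-3)) + 30)/(-120 - 6) = (15*(12 + v)/(-1 - 45) + 30)/(-126) = (15*(12 + v)/(-46) + 30)*(-1/126) = (15*(-1/46)*(12 + v) + 30)*(-1/126) = ((-90/23 - 15*v/46) + 30)*(-1/126) = (600/23 - 15*v/46)*(-1/126) = -100/483 + 5*v/1932)
-H(E(R(0, g))) = -(-100/483 + (5/1932)*(-3)) = -(-100/483 - 5/644) = -1*(-415/1932) = 415/1932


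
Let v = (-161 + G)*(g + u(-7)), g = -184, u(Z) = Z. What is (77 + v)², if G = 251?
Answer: 292854769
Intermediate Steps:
v = -17190 (v = (-161 + 251)*(-184 - 7) = 90*(-191) = -17190)
(77 + v)² = (77 - 17190)² = (-17113)² = 292854769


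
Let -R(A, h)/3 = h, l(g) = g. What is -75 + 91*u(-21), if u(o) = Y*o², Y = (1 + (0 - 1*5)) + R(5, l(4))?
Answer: -642171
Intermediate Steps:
R(A, h) = -3*h
Y = -16 (Y = (1 + (0 - 1*5)) - 3*4 = (1 + (0 - 5)) - 12 = (1 - 5) - 12 = -4 - 12 = -16)
u(o) = -16*o²
-75 + 91*u(-21) = -75 + 91*(-16*(-21)²) = -75 + 91*(-16*441) = -75 + 91*(-7056) = -75 - 642096 = -642171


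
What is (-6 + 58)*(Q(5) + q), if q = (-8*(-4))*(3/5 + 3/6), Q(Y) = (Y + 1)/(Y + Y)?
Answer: 9308/5 ≈ 1861.6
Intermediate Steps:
Q(Y) = (1 + Y)/(2*Y) (Q(Y) = (1 + Y)/((2*Y)) = (1 + Y)*(1/(2*Y)) = (1 + Y)/(2*Y))
q = 176/5 (q = 32*(3*(⅕) + 3*(⅙)) = 32*(⅗ + ½) = 32*(11/10) = 176/5 ≈ 35.200)
(-6 + 58)*(Q(5) + q) = (-6 + 58)*((½)*(1 + 5)/5 + 176/5) = 52*((½)*(⅕)*6 + 176/5) = 52*(⅗ + 176/5) = 52*(179/5) = 9308/5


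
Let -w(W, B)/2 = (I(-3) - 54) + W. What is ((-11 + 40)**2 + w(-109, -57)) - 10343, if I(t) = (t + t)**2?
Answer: -9248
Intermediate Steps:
I(t) = 4*t**2 (I(t) = (2*t)**2 = 4*t**2)
w(W, B) = 36 - 2*W (w(W, B) = -2*((4*(-3)**2 - 54) + W) = -2*((4*9 - 54) + W) = -2*((36 - 54) + W) = -2*(-18 + W) = 36 - 2*W)
((-11 + 40)**2 + w(-109, -57)) - 10343 = ((-11 + 40)**2 + (36 - 2*(-109))) - 10343 = (29**2 + (36 + 218)) - 10343 = (841 + 254) - 10343 = 1095 - 10343 = -9248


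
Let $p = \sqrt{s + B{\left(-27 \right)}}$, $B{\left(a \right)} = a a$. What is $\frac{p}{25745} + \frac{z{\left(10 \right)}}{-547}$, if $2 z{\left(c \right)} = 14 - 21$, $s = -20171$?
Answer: $\frac{7}{1094} + \frac{i \sqrt{19442}}{25745} \approx 0.0063985 + 0.005416 i$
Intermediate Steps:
$z{\left(c \right)} = - \frac{7}{2}$ ($z{\left(c \right)} = \frac{14 - 21}{2} = \frac{1}{2} \left(-7\right) = - \frac{7}{2}$)
$B{\left(a \right)} = a^{2}$
$p = i \sqrt{19442}$ ($p = \sqrt{-20171 + \left(-27\right)^{2}} = \sqrt{-20171 + 729} = \sqrt{-19442} = i \sqrt{19442} \approx 139.43 i$)
$\frac{p}{25745} + \frac{z{\left(10 \right)}}{-547} = \frac{i \sqrt{19442}}{25745} - \frac{7}{2 \left(-547\right)} = i \sqrt{19442} \cdot \frac{1}{25745} - - \frac{7}{1094} = \frac{i \sqrt{19442}}{25745} + \frac{7}{1094} = \frac{7}{1094} + \frac{i \sqrt{19442}}{25745}$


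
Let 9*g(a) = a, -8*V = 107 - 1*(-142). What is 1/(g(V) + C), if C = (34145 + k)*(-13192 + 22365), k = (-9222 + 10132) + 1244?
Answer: 24/7991297365 ≈ 3.0033e-9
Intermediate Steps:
k = 2154 (k = 910 + 1244 = 2154)
V = -249/8 (V = -(107 - 1*(-142))/8 = -(107 + 142)/8 = -1/8*249 = -249/8 ≈ -31.125)
g(a) = a/9
C = 332970727 (C = (34145 + 2154)*(-13192 + 22365) = 36299*9173 = 332970727)
1/(g(V) + C) = 1/((1/9)*(-249/8) + 332970727) = 1/(-83/24 + 332970727) = 1/(7991297365/24) = 24/7991297365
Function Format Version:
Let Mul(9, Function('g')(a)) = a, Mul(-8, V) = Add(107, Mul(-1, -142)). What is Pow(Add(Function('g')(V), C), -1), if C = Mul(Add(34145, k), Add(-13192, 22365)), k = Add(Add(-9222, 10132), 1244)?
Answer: Rational(24, 7991297365) ≈ 3.0033e-9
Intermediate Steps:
k = 2154 (k = Add(910, 1244) = 2154)
V = Rational(-249, 8) (V = Mul(Rational(-1, 8), Add(107, Mul(-1, -142))) = Mul(Rational(-1, 8), Add(107, 142)) = Mul(Rational(-1, 8), 249) = Rational(-249, 8) ≈ -31.125)
Function('g')(a) = Mul(Rational(1, 9), a)
C = 332970727 (C = Mul(Add(34145, 2154), Add(-13192, 22365)) = Mul(36299, 9173) = 332970727)
Pow(Add(Function('g')(V), C), -1) = Pow(Add(Mul(Rational(1, 9), Rational(-249, 8)), 332970727), -1) = Pow(Add(Rational(-83, 24), 332970727), -1) = Pow(Rational(7991297365, 24), -1) = Rational(24, 7991297365)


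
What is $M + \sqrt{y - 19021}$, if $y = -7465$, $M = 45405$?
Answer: $45405 + i \sqrt{26486} \approx 45405.0 + 162.75 i$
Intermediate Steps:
$M + \sqrt{y - 19021} = 45405 + \sqrt{-7465 - 19021} = 45405 + \sqrt{-26486} = 45405 + i \sqrt{26486}$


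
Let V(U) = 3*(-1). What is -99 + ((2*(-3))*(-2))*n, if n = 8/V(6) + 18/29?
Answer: -3583/29 ≈ -123.55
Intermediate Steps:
V(U) = -3
n = -178/87 (n = 8/(-3) + 18/29 = 8*(-⅓) + 18*(1/29) = -8/3 + 18/29 = -178/87 ≈ -2.0460)
-99 + ((2*(-3))*(-2))*n = -99 + ((2*(-3))*(-2))*(-178/87) = -99 - 6*(-2)*(-178/87) = -99 + 12*(-178/87) = -99 - 712/29 = -3583/29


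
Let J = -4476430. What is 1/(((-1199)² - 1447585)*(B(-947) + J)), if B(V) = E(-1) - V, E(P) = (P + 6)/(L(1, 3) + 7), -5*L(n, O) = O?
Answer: 1/44683214472 ≈ 2.2380e-11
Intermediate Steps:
L(n, O) = -O/5
E(P) = 15/16 + 5*P/32 (E(P) = (P + 6)/(-⅕*3 + 7) = (6 + P)/(-⅗ + 7) = (6 + P)/(32/5) = (6 + P)*(5/32) = 15/16 + 5*P/32)
B(V) = 25/32 - V (B(V) = (15/16 + (5/32)*(-1)) - V = (15/16 - 5/32) - V = 25/32 - V)
1/(((-1199)² - 1447585)*(B(-947) + J)) = 1/(((-1199)² - 1447585)*((25/32 - 1*(-947)) - 4476430)) = 1/((1437601 - 1447585)*((25/32 + 947) - 4476430)) = 1/(-9984*(30329/32 - 4476430)) = 1/(-9984*(-143215431/32)) = 1/44683214472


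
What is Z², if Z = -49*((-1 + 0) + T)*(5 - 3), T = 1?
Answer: 0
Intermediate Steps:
Z = 0 (Z = -49*((-1 + 0) + 1)*(5 - 3) = -49*(-1 + 1)*2 = -0*2 = -49*0 = 0)
Z² = 0² = 0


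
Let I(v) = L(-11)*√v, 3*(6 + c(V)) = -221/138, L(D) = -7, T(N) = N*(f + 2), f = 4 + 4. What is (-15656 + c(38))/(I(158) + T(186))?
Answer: -1005064795/119089101 - 45390023*√158/1429069212 ≈ -8.8389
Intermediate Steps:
f = 8
T(N) = 10*N (T(N) = N*(8 + 2) = N*10 = 10*N)
c(V) = -2705/414 (c(V) = -6 + (-221/138)/3 = -6 + (-221*1/138)/3 = -6 + (⅓)*(-221/138) = -6 - 221/414 = -2705/414)
I(v) = -7*√v
(-15656 + c(38))/(I(158) + T(186)) = (-15656 - 2705/414)/(-7*√158 + 10*186) = -6484289/(414*(-7*√158 + 1860)) = -6484289/(414*(1860 - 7*√158))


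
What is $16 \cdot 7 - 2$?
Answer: $110$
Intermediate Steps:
$16 \cdot 7 - 2 = 112 - 2 = 110$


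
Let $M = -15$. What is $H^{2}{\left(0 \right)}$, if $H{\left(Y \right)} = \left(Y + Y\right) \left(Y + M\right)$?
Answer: $0$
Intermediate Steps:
$H{\left(Y \right)} = 2 Y \left(-15 + Y\right)$ ($H{\left(Y \right)} = \left(Y + Y\right) \left(Y - 15\right) = 2 Y \left(-15 + Y\right)$)
$H^{2}{\left(0 \right)} = \left(2 \cdot 0 \left(-15 + 0\right)\right)^{2} = \left(2 \cdot 0 \left(-15\right)\right)^{2} = 0^{2} = 0$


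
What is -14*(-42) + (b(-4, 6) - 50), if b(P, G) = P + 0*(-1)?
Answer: 534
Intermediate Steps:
b(P, G) = P (b(P, G) = P + 0 = P)
-14*(-42) + (b(-4, 6) - 50) = -14*(-42) + (-4 - 50) = 588 - 54 = 534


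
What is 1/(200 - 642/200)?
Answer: 100/19679 ≈ 0.0050816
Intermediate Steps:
1/(200 - 642/200) = 1/(200 - 642*1/200) = 1/(200 - 321/100) = 1/(19679/100) = 100/19679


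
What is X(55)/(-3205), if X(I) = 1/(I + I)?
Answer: -1/352550 ≈ -2.8365e-6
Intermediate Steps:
X(I) = 1/(2*I)
X(55)/(-3205) = ((½)/55)/(-3205) = ((½)*(1/55))*(-1/3205) = (1/110)*(-1/3205) = -1/352550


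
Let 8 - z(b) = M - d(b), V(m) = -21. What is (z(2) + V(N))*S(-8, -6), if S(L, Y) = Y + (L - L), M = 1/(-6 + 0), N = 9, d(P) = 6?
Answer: 41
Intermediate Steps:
M = -⅙ (M = 1/(-6) = -⅙ ≈ -0.16667)
S(L, Y) = Y (S(L, Y) = Y + 0 = Y)
z(b) = 85/6 (z(b) = 8 - (-⅙ - 1*6) = 8 - (-⅙ - 6) = 8 - 1*(-37/6) = 8 + 37/6 = 85/6)
(z(2) + V(N))*S(-8, -6) = (85/6 - 21)*(-6) = -41/6*(-6) = 41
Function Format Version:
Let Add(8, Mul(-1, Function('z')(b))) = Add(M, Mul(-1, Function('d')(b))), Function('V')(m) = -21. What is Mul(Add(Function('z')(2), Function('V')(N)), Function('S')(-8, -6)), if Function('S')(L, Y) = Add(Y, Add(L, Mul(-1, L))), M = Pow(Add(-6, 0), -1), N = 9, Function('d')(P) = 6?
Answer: 41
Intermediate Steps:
M = Rational(-1, 6) (M = Pow(-6, -1) = Rational(-1, 6) ≈ -0.16667)
Function('S')(L, Y) = Y (Function('S')(L, Y) = Add(Y, 0) = Y)
Function('z')(b) = Rational(85, 6) (Function('z')(b) = Add(8, Mul(-1, Add(Rational(-1, 6), Mul(-1, 6)))) = Add(8, Mul(-1, Add(Rational(-1, 6), -6))) = Add(8, Mul(-1, Rational(-37, 6))) = Add(8, Rational(37, 6)) = Rational(85, 6))
Mul(Add(Function('z')(2), Function('V')(N)), Function('S')(-8, -6)) = Mul(Add(Rational(85, 6), -21), -6) = Mul(Rational(-41, 6), -6) = 41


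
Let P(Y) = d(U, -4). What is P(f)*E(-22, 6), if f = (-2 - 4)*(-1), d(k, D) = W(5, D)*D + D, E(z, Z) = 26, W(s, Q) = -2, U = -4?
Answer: 104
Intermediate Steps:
d(k, D) = -D (d(k, D) = -2*D + D = -D)
f = 6 (f = -6*(-1) = 6)
P(Y) = 4 (P(Y) = -1*(-4) = 4)
P(f)*E(-22, 6) = 4*26 = 104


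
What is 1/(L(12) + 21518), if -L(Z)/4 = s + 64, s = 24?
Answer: 1/21166 ≈ 4.7246e-5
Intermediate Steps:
L(Z) = -352 (L(Z) = -4*(24 + 64) = -4*88 = -352)
1/(L(12) + 21518) = 1/(-352 + 21518) = 1/21166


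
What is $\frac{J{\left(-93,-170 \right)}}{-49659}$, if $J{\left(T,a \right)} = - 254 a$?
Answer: $- \frac{43180}{49659} \approx -0.86953$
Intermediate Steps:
$\frac{J{\left(-93,-170 \right)}}{-49659} = \frac{\left(-254\right) \left(-170\right)}{-49659} = 43180 \left(- \frac{1}{49659}\right) = - \frac{43180}{49659}$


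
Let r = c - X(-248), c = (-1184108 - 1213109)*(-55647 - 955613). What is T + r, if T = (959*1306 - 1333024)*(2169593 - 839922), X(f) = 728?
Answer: 2317078070222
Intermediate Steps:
c = 2424209663420 (c = -2397217*(-1011260) = 2424209663420)
T = -107131592470 (T = (1252454 - 1333024)*1329671 = -80570*1329671 = -107131592470)
r = 2424209662692 (r = 2424209663420 - 1*728 = 2424209663420 - 728 = 2424209662692)
T + r = -107131592470 + 2424209662692 = 2317078070222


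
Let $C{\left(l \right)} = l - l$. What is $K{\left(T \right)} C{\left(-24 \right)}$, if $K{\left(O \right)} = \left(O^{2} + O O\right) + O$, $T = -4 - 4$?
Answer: $0$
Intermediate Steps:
$C{\left(l \right)} = 0$
$T = -8$ ($T = -4 - 4 = -8$)
$K{\left(O \right)} = O + 2 O^{2}$ ($K{\left(O \right)} = \left(O^{2} + O^{2}\right) + O = 2 O^{2} + O = O + 2 O^{2}$)
$K{\left(T \right)} C{\left(-24 \right)} = - 8 \left(1 + 2 \left(-8\right)\right) 0 = - 8 \left(1 - 16\right) 0 = \left(-8\right) \left(-15\right) 0 = 120 \cdot 0 = 0$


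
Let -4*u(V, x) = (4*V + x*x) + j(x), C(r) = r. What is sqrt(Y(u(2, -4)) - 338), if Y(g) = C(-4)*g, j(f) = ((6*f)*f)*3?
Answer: I*sqrt(26) ≈ 5.099*I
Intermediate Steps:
j(f) = 18*f**2 (j(f) = (6*f**2)*3 = 18*f**2)
u(V, x) = -V - 19*x**2/4 (u(V, x) = -((4*V + x*x) + 18*x**2)/4 = -((4*V + x**2) + 18*x**2)/4 = -((x**2 + 4*V) + 18*x**2)/4 = -(4*V + 19*x**2)/4 = -V - 19*x**2/4)
Y(g) = -4*g
sqrt(Y(u(2, -4)) - 338) = sqrt(-4*(-1*2 - 19/4*(-4)**2) - 338) = sqrt(-4*(-2 - 19/4*16) - 338) = sqrt(-4*(-2 - 76) - 338) = sqrt(-4*(-78) - 338) = sqrt(312 - 338) = sqrt(-26) = I*sqrt(26)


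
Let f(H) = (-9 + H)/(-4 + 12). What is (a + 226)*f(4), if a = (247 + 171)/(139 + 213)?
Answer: -18175/128 ≈ -141.99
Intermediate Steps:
a = 19/16 (a = 418/352 = 418*(1/352) = 19/16 ≈ 1.1875)
f(H) = -9/8 + H/8 (f(H) = (-9 + H)/8 = (-9 + H)*(1/8) = -9/8 + H/8)
(a + 226)*f(4) = (19/16 + 226)*(-9/8 + (1/8)*4) = 3635*(-9/8 + 1/2)/16 = (3635/16)*(-5/8) = -18175/128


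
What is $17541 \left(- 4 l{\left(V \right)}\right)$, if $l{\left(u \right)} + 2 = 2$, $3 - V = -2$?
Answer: $0$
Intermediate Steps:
$V = 5$ ($V = 3 - -2 = 3 + 2 = 5$)
$l{\left(u \right)} = 0$ ($l{\left(u \right)} = -2 + 2 = 0$)
$17541 \left(- 4 l{\left(V \right)}\right) = 17541 \left(\left(-4\right) 0\right) = 17541 \cdot 0 = 0$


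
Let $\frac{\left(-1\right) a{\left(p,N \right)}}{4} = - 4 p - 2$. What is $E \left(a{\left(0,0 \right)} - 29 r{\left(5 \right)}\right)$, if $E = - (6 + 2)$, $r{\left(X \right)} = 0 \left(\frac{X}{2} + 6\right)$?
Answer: $-64$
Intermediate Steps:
$r{\left(X \right)} = 0$ ($r{\left(X \right)} = 0 \left(X \frac{1}{2} + 6\right) = 0 \left(\frac{X}{2} + 6\right) = 0 \left(6 + \frac{X}{2}\right) = 0$)
$a{\left(p,N \right)} = 8 + 16 p$ ($a{\left(p,N \right)} = - 4 \left(- 4 p - 2\right) = - 4 \left(-2 - 4 p\right) = 8 + 16 p$)
$E = -8$ ($E = \left(-1\right) 8 = -8$)
$E \left(a{\left(0,0 \right)} - 29 r{\left(5 \right)}\right) = - 8 \left(\left(8 + 16 \cdot 0\right) - 0\right) = - 8 \left(\left(8 + 0\right) + 0\right) = - 8 \left(8 + 0\right) = \left(-8\right) 8 = -64$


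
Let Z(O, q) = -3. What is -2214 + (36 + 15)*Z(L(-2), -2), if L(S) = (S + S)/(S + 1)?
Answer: -2367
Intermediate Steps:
L(S) = 2*S/(1 + S) (L(S) = (2*S)/(1 + S) = 2*S/(1 + S))
-2214 + (36 + 15)*Z(L(-2), -2) = -2214 + (36 + 15)*(-3) = -2214 + 51*(-3) = -2214 - 153 = -2367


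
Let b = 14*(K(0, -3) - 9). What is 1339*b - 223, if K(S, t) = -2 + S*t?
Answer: -206429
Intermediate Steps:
b = -154 (b = 14*((-2 + 0*(-3)) - 9) = 14*((-2 + 0) - 9) = 14*(-2 - 9) = 14*(-11) = -154)
1339*b - 223 = 1339*(-154) - 223 = -206206 - 223 = -206429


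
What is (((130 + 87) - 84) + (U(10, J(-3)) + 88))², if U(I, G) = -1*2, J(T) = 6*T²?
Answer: 47961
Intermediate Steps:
U(I, G) = -2
(((130 + 87) - 84) + (U(10, J(-3)) + 88))² = (((130 + 87) - 84) + (-2 + 88))² = ((217 - 84) + 86)² = (133 + 86)² = 219² = 47961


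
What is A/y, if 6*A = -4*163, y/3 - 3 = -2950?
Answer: 326/26523 ≈ 0.012291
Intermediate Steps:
y = -8841 (y = 9 + 3*(-2950) = 9 - 8850 = -8841)
A = -326/3 (A = (-4*163)/6 = (1/6)*(-652) = -326/3 ≈ -108.67)
A/y = -326/3/(-8841) = -326/3*(-1/8841) = 326/26523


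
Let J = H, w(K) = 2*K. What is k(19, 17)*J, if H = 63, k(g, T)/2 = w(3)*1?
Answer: 756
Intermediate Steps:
k(g, T) = 12 (k(g, T) = 2*((2*3)*1) = 2*(6*1) = 2*6 = 12)
J = 63
k(19, 17)*J = 12*63 = 756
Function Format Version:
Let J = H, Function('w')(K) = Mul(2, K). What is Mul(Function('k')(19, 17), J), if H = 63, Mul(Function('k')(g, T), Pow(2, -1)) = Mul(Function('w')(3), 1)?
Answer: 756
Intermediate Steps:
Function('k')(g, T) = 12 (Function('k')(g, T) = Mul(2, Mul(Mul(2, 3), 1)) = Mul(2, Mul(6, 1)) = Mul(2, 6) = 12)
J = 63
Mul(Function('k')(19, 17), J) = Mul(12, 63) = 756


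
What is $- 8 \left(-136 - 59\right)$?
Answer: $1560$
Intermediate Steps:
$- 8 \left(-136 - 59\right) = \left(-8\right) \left(-195\right) = 1560$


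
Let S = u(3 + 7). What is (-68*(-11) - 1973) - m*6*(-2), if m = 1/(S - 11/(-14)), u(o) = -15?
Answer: -243943/199 ≈ -1225.8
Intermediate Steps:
S = -15
m = -14/199 (m = 1/(-15 - 11/(-14)) = 1/(-15 - 1/14*(-11)) = 1/(-15 + 11/14) = 1/(-199/14) = -14/199 ≈ -0.070352)
(-68*(-11) - 1973) - m*6*(-2) = (-68*(-11) - 1973) - (-14)*6*(-2)/199 = (748 - 1973) - (-14)*(-12)/199 = -1225 - 1*168/199 = -1225 - 168/199 = -243943/199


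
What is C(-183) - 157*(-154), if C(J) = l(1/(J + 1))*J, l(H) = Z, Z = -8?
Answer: 25642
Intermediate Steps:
l(H) = -8
C(J) = -8*J
C(-183) - 157*(-154) = -8*(-183) - 157*(-154) = 1464 + 24178 = 25642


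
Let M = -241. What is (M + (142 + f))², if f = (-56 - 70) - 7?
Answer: 53824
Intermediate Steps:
f = -133 (f = -126 - 7 = -133)
(M + (142 + f))² = (-241 + (142 - 133))² = (-241 + 9)² = (-232)² = 53824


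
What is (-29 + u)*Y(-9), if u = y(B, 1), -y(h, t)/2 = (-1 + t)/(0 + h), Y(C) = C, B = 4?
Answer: 261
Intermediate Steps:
y(h, t) = -2*(-1 + t)/h (y(h, t) = -2*(-1 + t)/(0 + h) = -2*(-1 + t)/h)
u = 0 (u = 2*(1 - 1*1)/4 = 2*(1/4)*(1 - 1) = 2*(1/4)*0 = 0)
(-29 + u)*Y(-9) = (-29 + 0)*(-9) = -29*(-9) = 261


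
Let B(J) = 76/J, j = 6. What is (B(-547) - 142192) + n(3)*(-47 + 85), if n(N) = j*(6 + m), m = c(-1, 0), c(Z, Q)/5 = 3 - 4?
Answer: -77654384/547 ≈ -1.4196e+5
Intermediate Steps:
c(Z, Q) = -5 (c(Z, Q) = 5*(3 - 4) = 5*(-1) = -5)
m = -5
n(N) = 6 (n(N) = 6*(6 - 5) = 6*1 = 6)
(B(-547) - 142192) + n(3)*(-47 + 85) = (76/(-547) - 142192) + 6*(-47 + 85) = (76*(-1/547) - 142192) + 6*38 = (-76/547 - 142192) + 228 = -77779100/547 + 228 = -77654384/547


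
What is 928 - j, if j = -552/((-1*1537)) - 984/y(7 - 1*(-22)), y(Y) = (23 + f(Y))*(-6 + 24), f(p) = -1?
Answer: 47176906/50721 ≈ 930.13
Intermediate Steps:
y(Y) = 396 (y(Y) = (23 - 1)*(-6 + 24) = 22*18 = 396)
j = -107818/50721 (j = -552/((-1*1537)) - 984/396 = -552/(-1537) - 984*1/396 = -552*(-1/1537) - 82/33 = 552/1537 - 82/33 = -107818/50721 ≈ -2.1257)
928 - j = 928 - 1*(-107818/50721) = 928 + 107818/50721 = 47176906/50721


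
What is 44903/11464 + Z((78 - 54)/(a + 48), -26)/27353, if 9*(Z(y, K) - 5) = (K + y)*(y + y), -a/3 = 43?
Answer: 8058934878359/2057364210312 ≈ 3.9171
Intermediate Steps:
a = -129 (a = -3*43 = -129)
Z(y, K) = 5 + 2*y*(K + y)/9 (Z(y, K) = 5 + ((K + y)*(y + y))/9 = 5 + ((K + y)*(2*y))/9 = 5 + (2*y*(K + y))/9 = 5 + 2*y*(K + y)/9)
44903/11464 + Z((78 - 54)/(a + 48), -26)/27353 = 44903/11464 + (5 + 2*((78 - 54)/(-129 + 48))**2/9 + (2/9)*(-26)*((78 - 54)/(-129 + 48)))/27353 = 44903*(1/11464) + (5 + 2*(24/(-81))**2/9 + (2/9)*(-26)*(24/(-81)))*(1/27353) = 44903/11464 + (5 + 2*(24*(-1/81))**2/9 + (2/9)*(-26)*(24*(-1/81)))*(1/27353) = 44903/11464 + (5 + 2*(-8/27)**2/9 + (2/9)*(-26)*(-8/27))*(1/27353) = 44903/11464 + (5 + (2/9)*(64/729) + 416/243)*(1/27353) = 44903/11464 + (5 + 128/6561 + 416/243)*(1/27353) = 44903/11464 + (44165/6561)*(1/27353) = 44903/11464 + 44165/179463033 = 8058934878359/2057364210312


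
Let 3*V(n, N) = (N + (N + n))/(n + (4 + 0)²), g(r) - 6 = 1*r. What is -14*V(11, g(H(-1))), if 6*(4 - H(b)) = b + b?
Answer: -1330/243 ≈ -5.4733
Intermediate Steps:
H(b) = 4 - b/3 (H(b) = 4 - (b + b)/6 = 4 - b/3)
g(r) = 6 + r (g(r) = 6 + 1*r = 6 + r)
V(n, N) = (n + 2*N)/(3*(16 + n)) (V(n, N) = ((N + (N + n))/(n + (4 + 0)²))/3 = ((n + 2*N)/(n + 4²))/3 = ((n + 2*N)/(n + 16))/3 = ((n + 2*N)/(16 + n))/3 = (n + 2*N)/(3*(16 + n)))
-14*V(11, g(H(-1))) = -14*(11 + 2*(6 + (4 - ⅓*(-1))))/(3*(16 + 11)) = -14*(11 + 2*(6 + (4 + ⅓)))/(3*27) = -14*(11 + 2*(6 + 13/3))/(3*27) = -14*(11 + 2*(31/3))/(3*27) = -14*(11 + 62/3)/(3*27) = -14*95/(3*27*3) = -14*95/243 = -1330/243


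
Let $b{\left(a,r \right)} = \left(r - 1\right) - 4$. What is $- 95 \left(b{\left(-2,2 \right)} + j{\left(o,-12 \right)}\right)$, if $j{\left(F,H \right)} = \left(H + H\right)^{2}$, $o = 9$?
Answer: $-54435$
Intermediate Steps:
$b{\left(a,r \right)} = -5 + r$ ($b{\left(a,r \right)} = \left(-1 + r\right) - 4 = -5 + r$)
$j{\left(F,H \right)} = 4 H^{2}$ ($j{\left(F,H \right)} = \left(2 H\right)^{2} = 4 H^{2}$)
$- 95 \left(b{\left(-2,2 \right)} + j{\left(o,-12 \right)}\right) = - 95 \left(\left(-5 + 2\right) + 4 \left(-12\right)^{2}\right) = - 95 \left(-3 + 4 \cdot 144\right) = - 95 \left(-3 + 576\right) = \left(-95\right) 573 = -54435$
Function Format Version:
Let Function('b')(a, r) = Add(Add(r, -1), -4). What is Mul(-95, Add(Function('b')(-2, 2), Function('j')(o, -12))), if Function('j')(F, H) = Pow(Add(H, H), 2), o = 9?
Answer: -54435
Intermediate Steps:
Function('b')(a, r) = Add(-5, r) (Function('b')(a, r) = Add(Add(-1, r), -4) = Add(-5, r))
Function('j')(F, H) = Mul(4, Pow(H, 2)) (Function('j')(F, H) = Pow(Mul(2, H), 2) = Mul(4, Pow(H, 2)))
Mul(-95, Add(Function('b')(-2, 2), Function('j')(o, -12))) = Mul(-95, Add(Add(-5, 2), Mul(4, Pow(-12, 2)))) = Mul(-95, Add(-3, Mul(4, 144))) = Mul(-95, Add(-3, 576)) = Mul(-95, 573) = -54435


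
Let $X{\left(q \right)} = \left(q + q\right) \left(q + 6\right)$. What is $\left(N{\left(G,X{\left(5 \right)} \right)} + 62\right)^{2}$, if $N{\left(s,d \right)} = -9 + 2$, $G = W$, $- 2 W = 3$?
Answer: $3025$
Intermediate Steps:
$X{\left(q \right)} = 2 q \left(6 + q\right)$
$W = - \frac{3}{2}$ ($W = \left(- \frac{1}{2}\right) 3 = - \frac{3}{2} \approx -1.5$)
$G = - \frac{3}{2} \approx -1.5$
$N{\left(s,d \right)} = -7$
$\left(N{\left(G,X{\left(5 \right)} \right)} + 62\right)^{2} = \left(-7 + 62\right)^{2} = 55^{2} = 3025$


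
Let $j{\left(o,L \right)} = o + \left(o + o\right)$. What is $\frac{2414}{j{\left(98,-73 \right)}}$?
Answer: $\frac{1207}{147} \approx 8.2109$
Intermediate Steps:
$j{\left(o,L \right)} = 3 o$ ($j{\left(o,L \right)} = o + 2 o = 3 o$)
$\frac{2414}{j{\left(98,-73 \right)}} = \frac{2414}{3 \cdot 98} = \frac{2414}{294} = 2414 \cdot \frac{1}{294} = \frac{1207}{147}$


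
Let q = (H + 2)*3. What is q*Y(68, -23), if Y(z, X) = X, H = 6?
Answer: -552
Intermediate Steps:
q = 24 (q = (6 + 2)*3 = 8*3 = 24)
q*Y(68, -23) = 24*(-23) = -552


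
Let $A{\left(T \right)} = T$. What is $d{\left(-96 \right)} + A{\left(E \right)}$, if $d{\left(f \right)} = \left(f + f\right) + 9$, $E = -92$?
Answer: $-275$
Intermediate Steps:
$d{\left(f \right)} = 9 + 2 f$ ($d{\left(f \right)} = 2 f + 9 = 9 + 2 f$)
$d{\left(-96 \right)} + A{\left(E \right)} = \left(9 + 2 \left(-96\right)\right) - 92 = \left(9 - 192\right) - 92 = -183 - 92 = -275$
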